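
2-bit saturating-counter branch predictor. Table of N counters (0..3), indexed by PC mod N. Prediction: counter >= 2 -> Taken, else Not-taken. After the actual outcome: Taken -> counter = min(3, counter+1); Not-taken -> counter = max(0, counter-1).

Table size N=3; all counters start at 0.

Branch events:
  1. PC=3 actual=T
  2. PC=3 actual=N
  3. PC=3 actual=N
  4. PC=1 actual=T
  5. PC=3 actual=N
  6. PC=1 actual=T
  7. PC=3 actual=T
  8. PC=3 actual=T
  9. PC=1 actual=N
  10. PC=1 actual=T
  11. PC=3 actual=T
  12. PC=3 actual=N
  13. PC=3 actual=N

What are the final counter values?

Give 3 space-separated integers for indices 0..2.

Answer: 1 2 0

Derivation:
Ev 1: PC=3 idx=0 pred=N actual=T -> ctr[0]=1
Ev 2: PC=3 idx=0 pred=N actual=N -> ctr[0]=0
Ev 3: PC=3 idx=0 pred=N actual=N -> ctr[0]=0
Ev 4: PC=1 idx=1 pred=N actual=T -> ctr[1]=1
Ev 5: PC=3 idx=0 pred=N actual=N -> ctr[0]=0
Ev 6: PC=1 idx=1 pred=N actual=T -> ctr[1]=2
Ev 7: PC=3 idx=0 pred=N actual=T -> ctr[0]=1
Ev 8: PC=3 idx=0 pred=N actual=T -> ctr[0]=2
Ev 9: PC=1 idx=1 pred=T actual=N -> ctr[1]=1
Ev 10: PC=1 idx=1 pred=N actual=T -> ctr[1]=2
Ev 11: PC=3 idx=0 pred=T actual=T -> ctr[0]=3
Ev 12: PC=3 idx=0 pred=T actual=N -> ctr[0]=2
Ev 13: PC=3 idx=0 pred=T actual=N -> ctr[0]=1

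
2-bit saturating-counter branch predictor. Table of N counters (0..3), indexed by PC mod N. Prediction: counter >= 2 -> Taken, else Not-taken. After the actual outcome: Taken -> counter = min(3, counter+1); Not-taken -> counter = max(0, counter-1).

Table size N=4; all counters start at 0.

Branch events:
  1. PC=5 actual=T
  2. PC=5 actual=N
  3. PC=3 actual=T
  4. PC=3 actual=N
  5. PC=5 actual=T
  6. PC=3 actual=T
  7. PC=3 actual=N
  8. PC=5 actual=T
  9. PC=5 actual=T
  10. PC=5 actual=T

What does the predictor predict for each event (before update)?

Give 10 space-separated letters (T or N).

Ev 1: PC=5 idx=1 pred=N actual=T -> ctr[1]=1
Ev 2: PC=5 idx=1 pred=N actual=N -> ctr[1]=0
Ev 3: PC=3 idx=3 pred=N actual=T -> ctr[3]=1
Ev 4: PC=3 idx=3 pred=N actual=N -> ctr[3]=0
Ev 5: PC=5 idx=1 pred=N actual=T -> ctr[1]=1
Ev 6: PC=3 idx=3 pred=N actual=T -> ctr[3]=1
Ev 7: PC=3 idx=3 pred=N actual=N -> ctr[3]=0
Ev 8: PC=5 idx=1 pred=N actual=T -> ctr[1]=2
Ev 9: PC=5 idx=1 pred=T actual=T -> ctr[1]=3
Ev 10: PC=5 idx=1 pred=T actual=T -> ctr[1]=3

Answer: N N N N N N N N T T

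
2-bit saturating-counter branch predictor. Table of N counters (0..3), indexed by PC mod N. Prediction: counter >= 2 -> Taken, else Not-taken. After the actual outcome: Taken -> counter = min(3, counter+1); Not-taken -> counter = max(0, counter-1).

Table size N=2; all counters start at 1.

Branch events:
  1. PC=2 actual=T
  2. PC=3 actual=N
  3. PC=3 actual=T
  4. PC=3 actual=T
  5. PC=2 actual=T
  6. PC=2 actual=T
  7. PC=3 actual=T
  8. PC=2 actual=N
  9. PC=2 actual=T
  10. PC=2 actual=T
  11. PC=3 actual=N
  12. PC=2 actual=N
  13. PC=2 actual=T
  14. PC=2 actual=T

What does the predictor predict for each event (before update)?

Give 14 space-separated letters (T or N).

Ev 1: PC=2 idx=0 pred=N actual=T -> ctr[0]=2
Ev 2: PC=3 idx=1 pred=N actual=N -> ctr[1]=0
Ev 3: PC=3 idx=1 pred=N actual=T -> ctr[1]=1
Ev 4: PC=3 idx=1 pred=N actual=T -> ctr[1]=2
Ev 5: PC=2 idx=0 pred=T actual=T -> ctr[0]=3
Ev 6: PC=2 idx=0 pred=T actual=T -> ctr[0]=3
Ev 7: PC=3 idx=1 pred=T actual=T -> ctr[1]=3
Ev 8: PC=2 idx=0 pred=T actual=N -> ctr[0]=2
Ev 9: PC=2 idx=0 pred=T actual=T -> ctr[0]=3
Ev 10: PC=2 idx=0 pred=T actual=T -> ctr[0]=3
Ev 11: PC=3 idx=1 pred=T actual=N -> ctr[1]=2
Ev 12: PC=2 idx=0 pred=T actual=N -> ctr[0]=2
Ev 13: PC=2 idx=0 pred=T actual=T -> ctr[0]=3
Ev 14: PC=2 idx=0 pred=T actual=T -> ctr[0]=3

Answer: N N N N T T T T T T T T T T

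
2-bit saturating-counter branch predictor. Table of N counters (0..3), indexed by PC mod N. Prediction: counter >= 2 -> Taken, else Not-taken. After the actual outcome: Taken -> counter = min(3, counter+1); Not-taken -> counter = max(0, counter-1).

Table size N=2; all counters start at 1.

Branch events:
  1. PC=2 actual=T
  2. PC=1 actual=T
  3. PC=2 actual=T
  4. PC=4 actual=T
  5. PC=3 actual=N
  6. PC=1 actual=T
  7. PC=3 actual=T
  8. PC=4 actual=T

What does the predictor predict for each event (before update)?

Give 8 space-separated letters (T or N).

Ev 1: PC=2 idx=0 pred=N actual=T -> ctr[0]=2
Ev 2: PC=1 idx=1 pred=N actual=T -> ctr[1]=2
Ev 3: PC=2 idx=0 pred=T actual=T -> ctr[0]=3
Ev 4: PC=4 idx=0 pred=T actual=T -> ctr[0]=3
Ev 5: PC=3 idx=1 pred=T actual=N -> ctr[1]=1
Ev 6: PC=1 idx=1 pred=N actual=T -> ctr[1]=2
Ev 7: PC=3 idx=1 pred=T actual=T -> ctr[1]=3
Ev 8: PC=4 idx=0 pred=T actual=T -> ctr[0]=3

Answer: N N T T T N T T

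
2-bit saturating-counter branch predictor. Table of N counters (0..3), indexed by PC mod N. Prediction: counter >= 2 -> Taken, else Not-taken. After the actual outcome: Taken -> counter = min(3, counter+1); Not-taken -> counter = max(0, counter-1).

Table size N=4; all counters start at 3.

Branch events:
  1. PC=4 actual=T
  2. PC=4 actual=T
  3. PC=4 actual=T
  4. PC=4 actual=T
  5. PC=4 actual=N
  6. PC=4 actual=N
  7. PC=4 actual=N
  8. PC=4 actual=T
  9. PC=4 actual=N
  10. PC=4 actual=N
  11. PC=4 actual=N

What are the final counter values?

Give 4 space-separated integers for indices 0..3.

Ev 1: PC=4 idx=0 pred=T actual=T -> ctr[0]=3
Ev 2: PC=4 idx=0 pred=T actual=T -> ctr[0]=3
Ev 3: PC=4 idx=0 pred=T actual=T -> ctr[0]=3
Ev 4: PC=4 idx=0 pred=T actual=T -> ctr[0]=3
Ev 5: PC=4 idx=0 pred=T actual=N -> ctr[0]=2
Ev 6: PC=4 idx=0 pred=T actual=N -> ctr[0]=1
Ev 7: PC=4 idx=0 pred=N actual=N -> ctr[0]=0
Ev 8: PC=4 idx=0 pred=N actual=T -> ctr[0]=1
Ev 9: PC=4 idx=0 pred=N actual=N -> ctr[0]=0
Ev 10: PC=4 idx=0 pred=N actual=N -> ctr[0]=0
Ev 11: PC=4 idx=0 pred=N actual=N -> ctr[0]=0

Answer: 0 3 3 3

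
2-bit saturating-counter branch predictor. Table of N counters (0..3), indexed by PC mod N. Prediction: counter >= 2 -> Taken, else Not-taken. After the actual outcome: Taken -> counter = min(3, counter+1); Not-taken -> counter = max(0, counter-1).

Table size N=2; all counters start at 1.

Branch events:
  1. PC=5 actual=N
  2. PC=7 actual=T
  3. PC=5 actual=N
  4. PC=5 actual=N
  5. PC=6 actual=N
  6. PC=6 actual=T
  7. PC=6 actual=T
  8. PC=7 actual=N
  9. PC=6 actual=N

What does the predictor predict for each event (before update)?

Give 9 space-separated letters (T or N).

Answer: N N N N N N N N T

Derivation:
Ev 1: PC=5 idx=1 pred=N actual=N -> ctr[1]=0
Ev 2: PC=7 idx=1 pred=N actual=T -> ctr[1]=1
Ev 3: PC=5 idx=1 pred=N actual=N -> ctr[1]=0
Ev 4: PC=5 idx=1 pred=N actual=N -> ctr[1]=0
Ev 5: PC=6 idx=0 pred=N actual=N -> ctr[0]=0
Ev 6: PC=6 idx=0 pred=N actual=T -> ctr[0]=1
Ev 7: PC=6 idx=0 pred=N actual=T -> ctr[0]=2
Ev 8: PC=7 idx=1 pred=N actual=N -> ctr[1]=0
Ev 9: PC=6 idx=0 pred=T actual=N -> ctr[0]=1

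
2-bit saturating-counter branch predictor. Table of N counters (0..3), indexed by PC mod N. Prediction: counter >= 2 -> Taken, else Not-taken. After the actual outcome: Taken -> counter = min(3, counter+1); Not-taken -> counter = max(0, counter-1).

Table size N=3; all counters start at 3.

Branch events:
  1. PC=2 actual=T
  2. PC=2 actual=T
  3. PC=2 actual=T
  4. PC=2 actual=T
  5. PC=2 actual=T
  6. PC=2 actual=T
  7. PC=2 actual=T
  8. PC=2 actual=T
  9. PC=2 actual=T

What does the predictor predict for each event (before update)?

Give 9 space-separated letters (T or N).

Answer: T T T T T T T T T

Derivation:
Ev 1: PC=2 idx=2 pred=T actual=T -> ctr[2]=3
Ev 2: PC=2 idx=2 pred=T actual=T -> ctr[2]=3
Ev 3: PC=2 idx=2 pred=T actual=T -> ctr[2]=3
Ev 4: PC=2 idx=2 pred=T actual=T -> ctr[2]=3
Ev 5: PC=2 idx=2 pred=T actual=T -> ctr[2]=3
Ev 6: PC=2 idx=2 pred=T actual=T -> ctr[2]=3
Ev 7: PC=2 idx=2 pred=T actual=T -> ctr[2]=3
Ev 8: PC=2 idx=2 pred=T actual=T -> ctr[2]=3
Ev 9: PC=2 idx=2 pred=T actual=T -> ctr[2]=3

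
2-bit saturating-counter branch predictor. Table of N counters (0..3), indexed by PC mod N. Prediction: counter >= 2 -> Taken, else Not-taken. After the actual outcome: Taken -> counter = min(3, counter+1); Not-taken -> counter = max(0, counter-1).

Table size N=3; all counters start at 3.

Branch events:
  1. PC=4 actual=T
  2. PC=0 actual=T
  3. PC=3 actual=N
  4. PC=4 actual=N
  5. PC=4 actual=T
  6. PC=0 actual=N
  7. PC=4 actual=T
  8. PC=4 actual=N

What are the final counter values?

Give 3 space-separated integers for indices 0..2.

Ev 1: PC=4 idx=1 pred=T actual=T -> ctr[1]=3
Ev 2: PC=0 idx=0 pred=T actual=T -> ctr[0]=3
Ev 3: PC=3 idx=0 pred=T actual=N -> ctr[0]=2
Ev 4: PC=4 idx=1 pred=T actual=N -> ctr[1]=2
Ev 5: PC=4 idx=1 pred=T actual=T -> ctr[1]=3
Ev 6: PC=0 idx=0 pred=T actual=N -> ctr[0]=1
Ev 7: PC=4 idx=1 pred=T actual=T -> ctr[1]=3
Ev 8: PC=4 idx=1 pred=T actual=N -> ctr[1]=2

Answer: 1 2 3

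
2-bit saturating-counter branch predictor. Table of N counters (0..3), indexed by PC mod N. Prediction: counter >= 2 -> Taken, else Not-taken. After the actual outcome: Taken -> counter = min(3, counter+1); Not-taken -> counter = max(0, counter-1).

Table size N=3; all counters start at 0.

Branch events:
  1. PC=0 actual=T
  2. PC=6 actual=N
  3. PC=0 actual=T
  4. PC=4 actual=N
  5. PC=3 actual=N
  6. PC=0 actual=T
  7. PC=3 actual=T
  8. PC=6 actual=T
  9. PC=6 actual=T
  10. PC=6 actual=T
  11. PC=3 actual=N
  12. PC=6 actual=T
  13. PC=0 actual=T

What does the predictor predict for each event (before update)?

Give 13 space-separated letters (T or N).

Ev 1: PC=0 idx=0 pred=N actual=T -> ctr[0]=1
Ev 2: PC=6 idx=0 pred=N actual=N -> ctr[0]=0
Ev 3: PC=0 idx=0 pred=N actual=T -> ctr[0]=1
Ev 4: PC=4 idx=1 pred=N actual=N -> ctr[1]=0
Ev 5: PC=3 idx=0 pred=N actual=N -> ctr[0]=0
Ev 6: PC=0 idx=0 pred=N actual=T -> ctr[0]=1
Ev 7: PC=3 idx=0 pred=N actual=T -> ctr[0]=2
Ev 8: PC=6 idx=0 pred=T actual=T -> ctr[0]=3
Ev 9: PC=6 idx=0 pred=T actual=T -> ctr[0]=3
Ev 10: PC=6 idx=0 pred=T actual=T -> ctr[0]=3
Ev 11: PC=3 idx=0 pred=T actual=N -> ctr[0]=2
Ev 12: PC=6 idx=0 pred=T actual=T -> ctr[0]=3
Ev 13: PC=0 idx=0 pred=T actual=T -> ctr[0]=3

Answer: N N N N N N N T T T T T T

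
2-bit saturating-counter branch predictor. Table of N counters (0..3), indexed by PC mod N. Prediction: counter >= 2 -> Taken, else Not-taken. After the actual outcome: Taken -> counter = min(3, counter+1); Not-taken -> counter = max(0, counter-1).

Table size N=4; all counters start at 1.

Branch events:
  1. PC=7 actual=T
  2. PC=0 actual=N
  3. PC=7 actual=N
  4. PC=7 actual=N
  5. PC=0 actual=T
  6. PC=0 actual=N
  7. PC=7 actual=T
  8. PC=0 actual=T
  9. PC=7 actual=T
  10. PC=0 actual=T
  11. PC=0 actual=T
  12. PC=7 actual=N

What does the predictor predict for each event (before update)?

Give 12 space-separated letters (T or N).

Ev 1: PC=7 idx=3 pred=N actual=T -> ctr[3]=2
Ev 2: PC=0 idx=0 pred=N actual=N -> ctr[0]=0
Ev 3: PC=7 idx=3 pred=T actual=N -> ctr[3]=1
Ev 4: PC=7 idx=3 pred=N actual=N -> ctr[3]=0
Ev 5: PC=0 idx=0 pred=N actual=T -> ctr[0]=1
Ev 6: PC=0 idx=0 pred=N actual=N -> ctr[0]=0
Ev 7: PC=7 idx=3 pred=N actual=T -> ctr[3]=1
Ev 8: PC=0 idx=0 pred=N actual=T -> ctr[0]=1
Ev 9: PC=7 idx=3 pred=N actual=T -> ctr[3]=2
Ev 10: PC=0 idx=0 pred=N actual=T -> ctr[0]=2
Ev 11: PC=0 idx=0 pred=T actual=T -> ctr[0]=3
Ev 12: PC=7 idx=3 pred=T actual=N -> ctr[3]=1

Answer: N N T N N N N N N N T T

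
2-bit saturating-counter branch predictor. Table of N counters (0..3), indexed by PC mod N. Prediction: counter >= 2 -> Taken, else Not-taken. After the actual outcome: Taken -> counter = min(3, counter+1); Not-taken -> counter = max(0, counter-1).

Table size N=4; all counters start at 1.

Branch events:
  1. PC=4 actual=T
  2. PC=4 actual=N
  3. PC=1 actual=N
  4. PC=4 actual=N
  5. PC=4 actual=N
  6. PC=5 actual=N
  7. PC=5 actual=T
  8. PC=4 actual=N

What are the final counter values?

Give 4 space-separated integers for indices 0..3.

Ev 1: PC=4 idx=0 pred=N actual=T -> ctr[0]=2
Ev 2: PC=4 idx=0 pred=T actual=N -> ctr[0]=1
Ev 3: PC=1 idx=1 pred=N actual=N -> ctr[1]=0
Ev 4: PC=4 idx=0 pred=N actual=N -> ctr[0]=0
Ev 5: PC=4 idx=0 pred=N actual=N -> ctr[0]=0
Ev 6: PC=5 idx=1 pred=N actual=N -> ctr[1]=0
Ev 7: PC=5 idx=1 pred=N actual=T -> ctr[1]=1
Ev 8: PC=4 idx=0 pred=N actual=N -> ctr[0]=0

Answer: 0 1 1 1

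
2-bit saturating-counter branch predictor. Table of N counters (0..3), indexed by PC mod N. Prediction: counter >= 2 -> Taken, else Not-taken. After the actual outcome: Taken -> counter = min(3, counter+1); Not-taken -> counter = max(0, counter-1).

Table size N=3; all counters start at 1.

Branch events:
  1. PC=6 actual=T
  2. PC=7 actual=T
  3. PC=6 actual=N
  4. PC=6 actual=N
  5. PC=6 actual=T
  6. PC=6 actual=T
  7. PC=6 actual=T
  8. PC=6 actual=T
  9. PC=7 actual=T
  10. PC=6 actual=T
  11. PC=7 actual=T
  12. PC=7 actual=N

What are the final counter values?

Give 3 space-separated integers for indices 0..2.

Ev 1: PC=6 idx=0 pred=N actual=T -> ctr[0]=2
Ev 2: PC=7 idx=1 pred=N actual=T -> ctr[1]=2
Ev 3: PC=6 idx=0 pred=T actual=N -> ctr[0]=1
Ev 4: PC=6 idx=0 pred=N actual=N -> ctr[0]=0
Ev 5: PC=6 idx=0 pred=N actual=T -> ctr[0]=1
Ev 6: PC=6 idx=0 pred=N actual=T -> ctr[0]=2
Ev 7: PC=6 idx=0 pred=T actual=T -> ctr[0]=3
Ev 8: PC=6 idx=0 pred=T actual=T -> ctr[0]=3
Ev 9: PC=7 idx=1 pred=T actual=T -> ctr[1]=3
Ev 10: PC=6 idx=0 pred=T actual=T -> ctr[0]=3
Ev 11: PC=7 idx=1 pred=T actual=T -> ctr[1]=3
Ev 12: PC=7 idx=1 pred=T actual=N -> ctr[1]=2

Answer: 3 2 1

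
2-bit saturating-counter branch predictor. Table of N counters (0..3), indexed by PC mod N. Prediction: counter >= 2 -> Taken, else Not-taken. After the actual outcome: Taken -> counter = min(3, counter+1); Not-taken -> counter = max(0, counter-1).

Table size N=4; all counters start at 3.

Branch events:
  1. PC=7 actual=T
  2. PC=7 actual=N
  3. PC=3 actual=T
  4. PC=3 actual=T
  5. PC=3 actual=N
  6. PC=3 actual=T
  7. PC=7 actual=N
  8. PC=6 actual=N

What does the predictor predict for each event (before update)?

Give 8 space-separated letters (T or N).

Ev 1: PC=7 idx=3 pred=T actual=T -> ctr[3]=3
Ev 2: PC=7 idx=3 pred=T actual=N -> ctr[3]=2
Ev 3: PC=3 idx=3 pred=T actual=T -> ctr[3]=3
Ev 4: PC=3 idx=3 pred=T actual=T -> ctr[3]=3
Ev 5: PC=3 idx=3 pred=T actual=N -> ctr[3]=2
Ev 6: PC=3 idx=3 pred=T actual=T -> ctr[3]=3
Ev 7: PC=7 idx=3 pred=T actual=N -> ctr[3]=2
Ev 8: PC=6 idx=2 pred=T actual=N -> ctr[2]=2

Answer: T T T T T T T T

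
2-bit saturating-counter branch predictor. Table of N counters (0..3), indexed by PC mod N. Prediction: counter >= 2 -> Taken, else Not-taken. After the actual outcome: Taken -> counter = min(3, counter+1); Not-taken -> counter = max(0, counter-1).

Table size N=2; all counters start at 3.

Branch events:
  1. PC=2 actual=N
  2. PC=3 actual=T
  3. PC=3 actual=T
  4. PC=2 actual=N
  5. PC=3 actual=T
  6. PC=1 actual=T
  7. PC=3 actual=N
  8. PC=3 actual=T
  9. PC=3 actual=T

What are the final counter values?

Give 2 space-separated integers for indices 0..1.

Ev 1: PC=2 idx=0 pred=T actual=N -> ctr[0]=2
Ev 2: PC=3 idx=1 pred=T actual=T -> ctr[1]=3
Ev 3: PC=3 idx=1 pred=T actual=T -> ctr[1]=3
Ev 4: PC=2 idx=0 pred=T actual=N -> ctr[0]=1
Ev 5: PC=3 idx=1 pred=T actual=T -> ctr[1]=3
Ev 6: PC=1 idx=1 pred=T actual=T -> ctr[1]=3
Ev 7: PC=3 idx=1 pred=T actual=N -> ctr[1]=2
Ev 8: PC=3 idx=1 pred=T actual=T -> ctr[1]=3
Ev 9: PC=3 idx=1 pred=T actual=T -> ctr[1]=3

Answer: 1 3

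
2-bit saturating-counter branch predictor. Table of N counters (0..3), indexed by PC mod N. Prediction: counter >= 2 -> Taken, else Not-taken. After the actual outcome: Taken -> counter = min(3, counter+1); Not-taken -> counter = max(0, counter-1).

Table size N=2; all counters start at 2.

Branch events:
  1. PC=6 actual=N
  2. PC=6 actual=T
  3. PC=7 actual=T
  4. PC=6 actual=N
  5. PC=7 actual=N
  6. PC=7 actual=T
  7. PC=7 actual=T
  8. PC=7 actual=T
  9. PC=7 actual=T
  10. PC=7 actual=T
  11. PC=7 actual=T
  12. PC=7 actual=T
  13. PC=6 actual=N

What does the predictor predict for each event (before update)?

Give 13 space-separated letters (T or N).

Answer: T N T T T T T T T T T T N

Derivation:
Ev 1: PC=6 idx=0 pred=T actual=N -> ctr[0]=1
Ev 2: PC=6 idx=0 pred=N actual=T -> ctr[0]=2
Ev 3: PC=7 idx=1 pred=T actual=T -> ctr[1]=3
Ev 4: PC=6 idx=0 pred=T actual=N -> ctr[0]=1
Ev 5: PC=7 idx=1 pred=T actual=N -> ctr[1]=2
Ev 6: PC=7 idx=1 pred=T actual=T -> ctr[1]=3
Ev 7: PC=7 idx=1 pred=T actual=T -> ctr[1]=3
Ev 8: PC=7 idx=1 pred=T actual=T -> ctr[1]=3
Ev 9: PC=7 idx=1 pred=T actual=T -> ctr[1]=3
Ev 10: PC=7 idx=1 pred=T actual=T -> ctr[1]=3
Ev 11: PC=7 idx=1 pred=T actual=T -> ctr[1]=3
Ev 12: PC=7 idx=1 pred=T actual=T -> ctr[1]=3
Ev 13: PC=6 idx=0 pred=N actual=N -> ctr[0]=0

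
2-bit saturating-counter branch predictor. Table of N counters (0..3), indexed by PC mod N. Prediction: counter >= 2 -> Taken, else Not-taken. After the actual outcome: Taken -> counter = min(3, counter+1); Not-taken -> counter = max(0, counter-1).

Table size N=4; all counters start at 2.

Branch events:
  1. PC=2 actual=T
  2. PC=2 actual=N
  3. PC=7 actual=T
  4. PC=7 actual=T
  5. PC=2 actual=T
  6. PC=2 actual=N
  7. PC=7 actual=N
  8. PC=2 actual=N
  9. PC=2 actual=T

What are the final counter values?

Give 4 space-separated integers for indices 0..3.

Ev 1: PC=2 idx=2 pred=T actual=T -> ctr[2]=3
Ev 2: PC=2 idx=2 pred=T actual=N -> ctr[2]=2
Ev 3: PC=7 idx=3 pred=T actual=T -> ctr[3]=3
Ev 4: PC=7 idx=3 pred=T actual=T -> ctr[3]=3
Ev 5: PC=2 idx=2 pred=T actual=T -> ctr[2]=3
Ev 6: PC=2 idx=2 pred=T actual=N -> ctr[2]=2
Ev 7: PC=7 idx=3 pred=T actual=N -> ctr[3]=2
Ev 8: PC=2 idx=2 pred=T actual=N -> ctr[2]=1
Ev 9: PC=2 idx=2 pred=N actual=T -> ctr[2]=2

Answer: 2 2 2 2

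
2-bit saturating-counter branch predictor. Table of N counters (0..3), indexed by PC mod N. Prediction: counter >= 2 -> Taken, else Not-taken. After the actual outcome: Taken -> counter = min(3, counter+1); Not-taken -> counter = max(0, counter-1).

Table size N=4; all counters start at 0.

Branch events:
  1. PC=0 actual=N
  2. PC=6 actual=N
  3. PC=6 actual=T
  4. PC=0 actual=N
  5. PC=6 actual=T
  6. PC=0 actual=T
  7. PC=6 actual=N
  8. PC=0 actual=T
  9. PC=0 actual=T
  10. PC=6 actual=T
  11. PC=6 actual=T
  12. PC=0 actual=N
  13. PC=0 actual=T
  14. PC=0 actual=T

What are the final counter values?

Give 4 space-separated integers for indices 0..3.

Ev 1: PC=0 idx=0 pred=N actual=N -> ctr[0]=0
Ev 2: PC=6 idx=2 pred=N actual=N -> ctr[2]=0
Ev 3: PC=6 idx=2 pred=N actual=T -> ctr[2]=1
Ev 4: PC=0 idx=0 pred=N actual=N -> ctr[0]=0
Ev 5: PC=6 idx=2 pred=N actual=T -> ctr[2]=2
Ev 6: PC=0 idx=0 pred=N actual=T -> ctr[0]=1
Ev 7: PC=6 idx=2 pred=T actual=N -> ctr[2]=1
Ev 8: PC=0 idx=0 pred=N actual=T -> ctr[0]=2
Ev 9: PC=0 idx=0 pred=T actual=T -> ctr[0]=3
Ev 10: PC=6 idx=2 pred=N actual=T -> ctr[2]=2
Ev 11: PC=6 idx=2 pred=T actual=T -> ctr[2]=3
Ev 12: PC=0 idx=0 pred=T actual=N -> ctr[0]=2
Ev 13: PC=0 idx=0 pred=T actual=T -> ctr[0]=3
Ev 14: PC=0 idx=0 pred=T actual=T -> ctr[0]=3

Answer: 3 0 3 0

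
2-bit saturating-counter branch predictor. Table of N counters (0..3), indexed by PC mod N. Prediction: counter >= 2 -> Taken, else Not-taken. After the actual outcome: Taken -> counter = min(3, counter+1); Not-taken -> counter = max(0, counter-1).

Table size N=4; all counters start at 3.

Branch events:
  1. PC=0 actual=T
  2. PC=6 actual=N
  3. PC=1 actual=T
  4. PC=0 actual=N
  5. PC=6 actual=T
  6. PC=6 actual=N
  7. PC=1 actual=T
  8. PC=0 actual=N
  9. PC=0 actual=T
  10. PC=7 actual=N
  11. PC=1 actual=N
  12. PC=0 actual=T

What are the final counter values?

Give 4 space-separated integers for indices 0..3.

Answer: 3 2 2 2

Derivation:
Ev 1: PC=0 idx=0 pred=T actual=T -> ctr[0]=3
Ev 2: PC=6 idx=2 pred=T actual=N -> ctr[2]=2
Ev 3: PC=1 idx=1 pred=T actual=T -> ctr[1]=3
Ev 4: PC=0 idx=0 pred=T actual=N -> ctr[0]=2
Ev 5: PC=6 idx=2 pred=T actual=T -> ctr[2]=3
Ev 6: PC=6 idx=2 pred=T actual=N -> ctr[2]=2
Ev 7: PC=1 idx=1 pred=T actual=T -> ctr[1]=3
Ev 8: PC=0 idx=0 pred=T actual=N -> ctr[0]=1
Ev 9: PC=0 idx=0 pred=N actual=T -> ctr[0]=2
Ev 10: PC=7 idx=3 pred=T actual=N -> ctr[3]=2
Ev 11: PC=1 idx=1 pred=T actual=N -> ctr[1]=2
Ev 12: PC=0 idx=0 pred=T actual=T -> ctr[0]=3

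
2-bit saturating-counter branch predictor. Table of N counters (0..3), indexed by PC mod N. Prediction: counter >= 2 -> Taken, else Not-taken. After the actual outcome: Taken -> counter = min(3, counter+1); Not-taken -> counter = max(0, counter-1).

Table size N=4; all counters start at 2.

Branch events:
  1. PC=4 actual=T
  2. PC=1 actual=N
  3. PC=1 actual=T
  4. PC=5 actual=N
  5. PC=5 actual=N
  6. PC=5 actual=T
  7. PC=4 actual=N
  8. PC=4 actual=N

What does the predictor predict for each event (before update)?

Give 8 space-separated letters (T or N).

Ev 1: PC=4 idx=0 pred=T actual=T -> ctr[0]=3
Ev 2: PC=1 idx=1 pred=T actual=N -> ctr[1]=1
Ev 3: PC=1 idx=1 pred=N actual=T -> ctr[1]=2
Ev 4: PC=5 idx=1 pred=T actual=N -> ctr[1]=1
Ev 5: PC=5 idx=1 pred=N actual=N -> ctr[1]=0
Ev 6: PC=5 idx=1 pred=N actual=T -> ctr[1]=1
Ev 7: PC=4 idx=0 pred=T actual=N -> ctr[0]=2
Ev 8: PC=4 idx=0 pred=T actual=N -> ctr[0]=1

Answer: T T N T N N T T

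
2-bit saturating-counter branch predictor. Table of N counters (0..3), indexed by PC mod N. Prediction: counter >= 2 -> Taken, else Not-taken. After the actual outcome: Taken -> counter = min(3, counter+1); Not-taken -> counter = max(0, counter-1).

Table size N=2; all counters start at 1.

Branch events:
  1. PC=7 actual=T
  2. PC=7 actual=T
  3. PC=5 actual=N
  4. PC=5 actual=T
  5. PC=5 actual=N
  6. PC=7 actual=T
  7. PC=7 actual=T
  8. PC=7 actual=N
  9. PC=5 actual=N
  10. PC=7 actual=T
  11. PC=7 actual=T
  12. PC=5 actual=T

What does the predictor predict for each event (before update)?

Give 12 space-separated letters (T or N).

Answer: N T T T T T T T T N T T

Derivation:
Ev 1: PC=7 idx=1 pred=N actual=T -> ctr[1]=2
Ev 2: PC=7 idx=1 pred=T actual=T -> ctr[1]=3
Ev 3: PC=5 idx=1 pred=T actual=N -> ctr[1]=2
Ev 4: PC=5 idx=1 pred=T actual=T -> ctr[1]=3
Ev 5: PC=5 idx=1 pred=T actual=N -> ctr[1]=2
Ev 6: PC=7 idx=1 pred=T actual=T -> ctr[1]=3
Ev 7: PC=7 idx=1 pred=T actual=T -> ctr[1]=3
Ev 8: PC=7 idx=1 pred=T actual=N -> ctr[1]=2
Ev 9: PC=5 idx=1 pred=T actual=N -> ctr[1]=1
Ev 10: PC=7 idx=1 pred=N actual=T -> ctr[1]=2
Ev 11: PC=7 idx=1 pred=T actual=T -> ctr[1]=3
Ev 12: PC=5 idx=1 pred=T actual=T -> ctr[1]=3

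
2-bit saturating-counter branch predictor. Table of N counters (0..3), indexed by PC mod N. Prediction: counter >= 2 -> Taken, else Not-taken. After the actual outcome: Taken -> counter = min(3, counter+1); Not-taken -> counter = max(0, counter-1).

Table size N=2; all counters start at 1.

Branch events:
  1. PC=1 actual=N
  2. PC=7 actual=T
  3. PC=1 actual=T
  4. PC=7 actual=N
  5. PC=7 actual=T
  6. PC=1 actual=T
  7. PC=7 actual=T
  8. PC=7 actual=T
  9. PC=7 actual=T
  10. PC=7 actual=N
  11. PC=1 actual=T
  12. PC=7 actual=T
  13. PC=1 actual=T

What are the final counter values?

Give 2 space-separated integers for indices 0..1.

Ev 1: PC=1 idx=1 pred=N actual=N -> ctr[1]=0
Ev 2: PC=7 idx=1 pred=N actual=T -> ctr[1]=1
Ev 3: PC=1 idx=1 pred=N actual=T -> ctr[1]=2
Ev 4: PC=7 idx=1 pred=T actual=N -> ctr[1]=1
Ev 5: PC=7 idx=1 pred=N actual=T -> ctr[1]=2
Ev 6: PC=1 idx=1 pred=T actual=T -> ctr[1]=3
Ev 7: PC=7 idx=1 pred=T actual=T -> ctr[1]=3
Ev 8: PC=7 idx=1 pred=T actual=T -> ctr[1]=3
Ev 9: PC=7 idx=1 pred=T actual=T -> ctr[1]=3
Ev 10: PC=7 idx=1 pred=T actual=N -> ctr[1]=2
Ev 11: PC=1 idx=1 pred=T actual=T -> ctr[1]=3
Ev 12: PC=7 idx=1 pred=T actual=T -> ctr[1]=3
Ev 13: PC=1 idx=1 pred=T actual=T -> ctr[1]=3

Answer: 1 3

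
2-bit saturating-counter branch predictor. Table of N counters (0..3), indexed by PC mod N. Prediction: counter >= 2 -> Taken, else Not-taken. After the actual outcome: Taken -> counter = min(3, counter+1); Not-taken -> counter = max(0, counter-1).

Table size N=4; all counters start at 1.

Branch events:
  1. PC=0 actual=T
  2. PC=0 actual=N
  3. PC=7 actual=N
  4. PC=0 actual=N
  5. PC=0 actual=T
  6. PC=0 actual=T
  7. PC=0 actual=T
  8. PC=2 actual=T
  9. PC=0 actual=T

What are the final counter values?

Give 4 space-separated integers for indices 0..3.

Answer: 3 1 2 0

Derivation:
Ev 1: PC=0 idx=0 pred=N actual=T -> ctr[0]=2
Ev 2: PC=0 idx=0 pred=T actual=N -> ctr[0]=1
Ev 3: PC=7 idx=3 pred=N actual=N -> ctr[3]=0
Ev 4: PC=0 idx=0 pred=N actual=N -> ctr[0]=0
Ev 5: PC=0 idx=0 pred=N actual=T -> ctr[0]=1
Ev 6: PC=0 idx=0 pred=N actual=T -> ctr[0]=2
Ev 7: PC=0 idx=0 pred=T actual=T -> ctr[0]=3
Ev 8: PC=2 idx=2 pred=N actual=T -> ctr[2]=2
Ev 9: PC=0 idx=0 pred=T actual=T -> ctr[0]=3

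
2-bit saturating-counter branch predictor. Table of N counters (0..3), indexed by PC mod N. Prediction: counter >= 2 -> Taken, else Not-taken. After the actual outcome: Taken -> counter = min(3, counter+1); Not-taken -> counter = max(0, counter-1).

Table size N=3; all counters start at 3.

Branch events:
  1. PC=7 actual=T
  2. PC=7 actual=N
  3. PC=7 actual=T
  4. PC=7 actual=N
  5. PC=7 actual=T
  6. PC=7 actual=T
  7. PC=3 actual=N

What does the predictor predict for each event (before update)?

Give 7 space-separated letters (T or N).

Answer: T T T T T T T

Derivation:
Ev 1: PC=7 idx=1 pred=T actual=T -> ctr[1]=3
Ev 2: PC=7 idx=1 pred=T actual=N -> ctr[1]=2
Ev 3: PC=7 idx=1 pred=T actual=T -> ctr[1]=3
Ev 4: PC=7 idx=1 pred=T actual=N -> ctr[1]=2
Ev 5: PC=7 idx=1 pred=T actual=T -> ctr[1]=3
Ev 6: PC=7 idx=1 pred=T actual=T -> ctr[1]=3
Ev 7: PC=3 idx=0 pred=T actual=N -> ctr[0]=2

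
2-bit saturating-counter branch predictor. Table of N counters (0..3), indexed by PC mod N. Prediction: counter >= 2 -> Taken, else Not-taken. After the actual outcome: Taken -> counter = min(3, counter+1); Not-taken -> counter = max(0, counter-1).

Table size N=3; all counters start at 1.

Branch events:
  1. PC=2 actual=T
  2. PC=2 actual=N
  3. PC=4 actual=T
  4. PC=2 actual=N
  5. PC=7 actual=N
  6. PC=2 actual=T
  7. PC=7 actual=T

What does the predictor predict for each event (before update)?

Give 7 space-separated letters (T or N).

Answer: N T N N T N N

Derivation:
Ev 1: PC=2 idx=2 pred=N actual=T -> ctr[2]=2
Ev 2: PC=2 idx=2 pred=T actual=N -> ctr[2]=1
Ev 3: PC=4 idx=1 pred=N actual=T -> ctr[1]=2
Ev 4: PC=2 idx=2 pred=N actual=N -> ctr[2]=0
Ev 5: PC=7 idx=1 pred=T actual=N -> ctr[1]=1
Ev 6: PC=2 idx=2 pred=N actual=T -> ctr[2]=1
Ev 7: PC=7 idx=1 pred=N actual=T -> ctr[1]=2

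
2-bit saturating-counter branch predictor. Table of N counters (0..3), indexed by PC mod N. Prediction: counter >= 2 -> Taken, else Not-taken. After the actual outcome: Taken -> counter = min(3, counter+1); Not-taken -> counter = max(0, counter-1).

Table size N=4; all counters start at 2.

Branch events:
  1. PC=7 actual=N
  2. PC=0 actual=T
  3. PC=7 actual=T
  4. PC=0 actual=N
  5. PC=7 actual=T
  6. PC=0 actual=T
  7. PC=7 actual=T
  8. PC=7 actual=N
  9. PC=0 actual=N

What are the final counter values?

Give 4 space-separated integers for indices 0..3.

Ev 1: PC=7 idx=3 pred=T actual=N -> ctr[3]=1
Ev 2: PC=0 idx=0 pred=T actual=T -> ctr[0]=3
Ev 3: PC=7 idx=3 pred=N actual=T -> ctr[3]=2
Ev 4: PC=0 idx=0 pred=T actual=N -> ctr[0]=2
Ev 5: PC=7 idx=3 pred=T actual=T -> ctr[3]=3
Ev 6: PC=0 idx=0 pred=T actual=T -> ctr[0]=3
Ev 7: PC=7 idx=3 pred=T actual=T -> ctr[3]=3
Ev 8: PC=7 idx=3 pred=T actual=N -> ctr[3]=2
Ev 9: PC=0 idx=0 pred=T actual=N -> ctr[0]=2

Answer: 2 2 2 2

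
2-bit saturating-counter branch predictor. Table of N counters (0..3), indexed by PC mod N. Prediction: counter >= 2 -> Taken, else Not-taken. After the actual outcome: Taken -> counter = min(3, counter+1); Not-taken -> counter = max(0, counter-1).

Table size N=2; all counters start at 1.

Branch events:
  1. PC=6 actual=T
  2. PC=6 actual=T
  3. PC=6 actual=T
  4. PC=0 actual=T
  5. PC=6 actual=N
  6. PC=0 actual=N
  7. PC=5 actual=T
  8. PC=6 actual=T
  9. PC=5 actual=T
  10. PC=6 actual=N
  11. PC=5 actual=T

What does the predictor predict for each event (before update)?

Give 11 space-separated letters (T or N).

Ev 1: PC=6 idx=0 pred=N actual=T -> ctr[0]=2
Ev 2: PC=6 idx=0 pred=T actual=T -> ctr[0]=3
Ev 3: PC=6 idx=0 pred=T actual=T -> ctr[0]=3
Ev 4: PC=0 idx=0 pred=T actual=T -> ctr[0]=3
Ev 5: PC=6 idx=0 pred=T actual=N -> ctr[0]=2
Ev 6: PC=0 idx=0 pred=T actual=N -> ctr[0]=1
Ev 7: PC=5 idx=1 pred=N actual=T -> ctr[1]=2
Ev 8: PC=6 idx=0 pred=N actual=T -> ctr[0]=2
Ev 9: PC=5 idx=1 pred=T actual=T -> ctr[1]=3
Ev 10: PC=6 idx=0 pred=T actual=N -> ctr[0]=1
Ev 11: PC=5 idx=1 pred=T actual=T -> ctr[1]=3

Answer: N T T T T T N N T T T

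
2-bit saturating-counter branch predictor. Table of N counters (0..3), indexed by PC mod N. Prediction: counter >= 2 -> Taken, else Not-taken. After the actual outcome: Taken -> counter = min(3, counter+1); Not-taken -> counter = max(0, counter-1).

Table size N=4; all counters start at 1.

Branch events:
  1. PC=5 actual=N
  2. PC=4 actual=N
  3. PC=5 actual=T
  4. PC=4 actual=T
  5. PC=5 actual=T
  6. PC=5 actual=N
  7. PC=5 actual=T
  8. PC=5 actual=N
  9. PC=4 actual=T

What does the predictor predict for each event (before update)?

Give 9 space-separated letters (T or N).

Ev 1: PC=5 idx=1 pred=N actual=N -> ctr[1]=0
Ev 2: PC=4 idx=0 pred=N actual=N -> ctr[0]=0
Ev 3: PC=5 idx=1 pred=N actual=T -> ctr[1]=1
Ev 4: PC=4 idx=0 pred=N actual=T -> ctr[0]=1
Ev 5: PC=5 idx=1 pred=N actual=T -> ctr[1]=2
Ev 6: PC=5 idx=1 pred=T actual=N -> ctr[1]=1
Ev 7: PC=5 idx=1 pred=N actual=T -> ctr[1]=2
Ev 8: PC=5 idx=1 pred=T actual=N -> ctr[1]=1
Ev 9: PC=4 idx=0 pred=N actual=T -> ctr[0]=2

Answer: N N N N N T N T N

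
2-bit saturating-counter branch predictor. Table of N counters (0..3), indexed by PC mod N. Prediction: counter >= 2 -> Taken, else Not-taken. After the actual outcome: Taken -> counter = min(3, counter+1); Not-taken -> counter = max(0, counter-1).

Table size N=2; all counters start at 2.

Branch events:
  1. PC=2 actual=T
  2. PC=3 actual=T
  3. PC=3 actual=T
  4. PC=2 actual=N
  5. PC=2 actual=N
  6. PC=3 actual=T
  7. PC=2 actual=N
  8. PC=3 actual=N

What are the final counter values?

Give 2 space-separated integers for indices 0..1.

Answer: 0 2

Derivation:
Ev 1: PC=2 idx=0 pred=T actual=T -> ctr[0]=3
Ev 2: PC=3 idx=1 pred=T actual=T -> ctr[1]=3
Ev 3: PC=3 idx=1 pred=T actual=T -> ctr[1]=3
Ev 4: PC=2 idx=0 pred=T actual=N -> ctr[0]=2
Ev 5: PC=2 idx=0 pred=T actual=N -> ctr[0]=1
Ev 6: PC=3 idx=1 pred=T actual=T -> ctr[1]=3
Ev 7: PC=2 idx=0 pred=N actual=N -> ctr[0]=0
Ev 8: PC=3 idx=1 pred=T actual=N -> ctr[1]=2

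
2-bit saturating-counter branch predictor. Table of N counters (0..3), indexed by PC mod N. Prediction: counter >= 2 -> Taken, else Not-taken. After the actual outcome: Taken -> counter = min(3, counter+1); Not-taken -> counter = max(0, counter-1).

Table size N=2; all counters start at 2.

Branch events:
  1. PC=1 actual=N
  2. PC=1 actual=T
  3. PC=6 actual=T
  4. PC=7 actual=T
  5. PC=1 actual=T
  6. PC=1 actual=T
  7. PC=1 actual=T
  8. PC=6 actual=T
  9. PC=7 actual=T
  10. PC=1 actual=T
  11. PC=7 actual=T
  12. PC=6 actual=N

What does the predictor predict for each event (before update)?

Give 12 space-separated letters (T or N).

Answer: T N T T T T T T T T T T

Derivation:
Ev 1: PC=1 idx=1 pred=T actual=N -> ctr[1]=1
Ev 2: PC=1 idx=1 pred=N actual=T -> ctr[1]=2
Ev 3: PC=6 idx=0 pred=T actual=T -> ctr[0]=3
Ev 4: PC=7 idx=1 pred=T actual=T -> ctr[1]=3
Ev 5: PC=1 idx=1 pred=T actual=T -> ctr[1]=3
Ev 6: PC=1 idx=1 pred=T actual=T -> ctr[1]=3
Ev 7: PC=1 idx=1 pred=T actual=T -> ctr[1]=3
Ev 8: PC=6 idx=0 pred=T actual=T -> ctr[0]=3
Ev 9: PC=7 idx=1 pred=T actual=T -> ctr[1]=3
Ev 10: PC=1 idx=1 pred=T actual=T -> ctr[1]=3
Ev 11: PC=7 idx=1 pred=T actual=T -> ctr[1]=3
Ev 12: PC=6 idx=0 pred=T actual=N -> ctr[0]=2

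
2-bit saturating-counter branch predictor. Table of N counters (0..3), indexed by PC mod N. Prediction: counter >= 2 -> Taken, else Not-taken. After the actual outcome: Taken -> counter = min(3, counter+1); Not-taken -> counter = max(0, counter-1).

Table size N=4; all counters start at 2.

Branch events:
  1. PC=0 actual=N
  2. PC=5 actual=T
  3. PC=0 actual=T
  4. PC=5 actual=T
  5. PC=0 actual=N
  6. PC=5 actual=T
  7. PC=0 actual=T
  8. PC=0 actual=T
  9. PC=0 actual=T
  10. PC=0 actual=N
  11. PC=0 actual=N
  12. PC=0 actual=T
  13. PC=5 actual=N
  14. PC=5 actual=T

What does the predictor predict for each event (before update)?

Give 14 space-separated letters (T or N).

Answer: T T N T T T N T T T T N T T

Derivation:
Ev 1: PC=0 idx=0 pred=T actual=N -> ctr[0]=1
Ev 2: PC=5 idx=1 pred=T actual=T -> ctr[1]=3
Ev 3: PC=0 idx=0 pred=N actual=T -> ctr[0]=2
Ev 4: PC=5 idx=1 pred=T actual=T -> ctr[1]=3
Ev 5: PC=0 idx=0 pred=T actual=N -> ctr[0]=1
Ev 6: PC=5 idx=1 pred=T actual=T -> ctr[1]=3
Ev 7: PC=0 idx=0 pred=N actual=T -> ctr[0]=2
Ev 8: PC=0 idx=0 pred=T actual=T -> ctr[0]=3
Ev 9: PC=0 idx=0 pred=T actual=T -> ctr[0]=3
Ev 10: PC=0 idx=0 pred=T actual=N -> ctr[0]=2
Ev 11: PC=0 idx=0 pred=T actual=N -> ctr[0]=1
Ev 12: PC=0 idx=0 pred=N actual=T -> ctr[0]=2
Ev 13: PC=5 idx=1 pred=T actual=N -> ctr[1]=2
Ev 14: PC=5 idx=1 pred=T actual=T -> ctr[1]=3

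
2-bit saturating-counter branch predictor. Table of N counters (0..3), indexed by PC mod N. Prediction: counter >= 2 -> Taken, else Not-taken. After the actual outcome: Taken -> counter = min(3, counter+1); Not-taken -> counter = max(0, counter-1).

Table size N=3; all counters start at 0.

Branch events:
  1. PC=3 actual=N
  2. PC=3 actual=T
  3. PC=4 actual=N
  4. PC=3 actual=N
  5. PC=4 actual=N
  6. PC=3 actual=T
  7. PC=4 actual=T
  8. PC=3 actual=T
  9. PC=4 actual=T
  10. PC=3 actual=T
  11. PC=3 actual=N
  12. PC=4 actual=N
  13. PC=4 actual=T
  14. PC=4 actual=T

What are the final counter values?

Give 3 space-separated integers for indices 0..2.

Ev 1: PC=3 idx=0 pred=N actual=N -> ctr[0]=0
Ev 2: PC=3 idx=0 pred=N actual=T -> ctr[0]=1
Ev 3: PC=4 idx=1 pred=N actual=N -> ctr[1]=0
Ev 4: PC=3 idx=0 pred=N actual=N -> ctr[0]=0
Ev 5: PC=4 idx=1 pred=N actual=N -> ctr[1]=0
Ev 6: PC=3 idx=0 pred=N actual=T -> ctr[0]=1
Ev 7: PC=4 idx=1 pred=N actual=T -> ctr[1]=1
Ev 8: PC=3 idx=0 pred=N actual=T -> ctr[0]=2
Ev 9: PC=4 idx=1 pred=N actual=T -> ctr[1]=2
Ev 10: PC=3 idx=0 pred=T actual=T -> ctr[0]=3
Ev 11: PC=3 idx=0 pred=T actual=N -> ctr[0]=2
Ev 12: PC=4 idx=1 pred=T actual=N -> ctr[1]=1
Ev 13: PC=4 idx=1 pred=N actual=T -> ctr[1]=2
Ev 14: PC=4 idx=1 pred=T actual=T -> ctr[1]=3

Answer: 2 3 0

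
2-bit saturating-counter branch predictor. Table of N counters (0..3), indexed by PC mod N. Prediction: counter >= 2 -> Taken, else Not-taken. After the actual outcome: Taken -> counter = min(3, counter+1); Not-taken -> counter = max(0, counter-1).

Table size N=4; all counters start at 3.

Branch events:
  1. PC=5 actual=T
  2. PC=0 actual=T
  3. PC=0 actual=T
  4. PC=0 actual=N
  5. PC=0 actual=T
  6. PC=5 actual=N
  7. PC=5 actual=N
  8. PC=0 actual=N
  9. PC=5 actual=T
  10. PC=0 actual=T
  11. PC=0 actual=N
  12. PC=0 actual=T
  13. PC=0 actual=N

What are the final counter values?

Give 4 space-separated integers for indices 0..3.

Answer: 2 2 3 3

Derivation:
Ev 1: PC=5 idx=1 pred=T actual=T -> ctr[1]=3
Ev 2: PC=0 idx=0 pred=T actual=T -> ctr[0]=3
Ev 3: PC=0 idx=0 pred=T actual=T -> ctr[0]=3
Ev 4: PC=0 idx=0 pred=T actual=N -> ctr[0]=2
Ev 5: PC=0 idx=0 pred=T actual=T -> ctr[0]=3
Ev 6: PC=5 idx=1 pred=T actual=N -> ctr[1]=2
Ev 7: PC=5 idx=1 pred=T actual=N -> ctr[1]=1
Ev 8: PC=0 idx=0 pred=T actual=N -> ctr[0]=2
Ev 9: PC=5 idx=1 pred=N actual=T -> ctr[1]=2
Ev 10: PC=0 idx=0 pred=T actual=T -> ctr[0]=3
Ev 11: PC=0 idx=0 pred=T actual=N -> ctr[0]=2
Ev 12: PC=0 idx=0 pred=T actual=T -> ctr[0]=3
Ev 13: PC=0 idx=0 pred=T actual=N -> ctr[0]=2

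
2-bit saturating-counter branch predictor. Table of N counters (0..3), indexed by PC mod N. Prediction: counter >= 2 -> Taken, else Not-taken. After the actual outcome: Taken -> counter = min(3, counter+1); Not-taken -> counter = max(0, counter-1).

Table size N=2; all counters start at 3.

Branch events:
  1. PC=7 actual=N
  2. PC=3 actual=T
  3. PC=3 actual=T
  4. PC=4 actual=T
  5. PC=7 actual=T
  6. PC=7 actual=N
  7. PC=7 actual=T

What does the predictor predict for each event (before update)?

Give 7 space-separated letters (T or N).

Ev 1: PC=7 idx=1 pred=T actual=N -> ctr[1]=2
Ev 2: PC=3 idx=1 pred=T actual=T -> ctr[1]=3
Ev 3: PC=3 idx=1 pred=T actual=T -> ctr[1]=3
Ev 4: PC=4 idx=0 pred=T actual=T -> ctr[0]=3
Ev 5: PC=7 idx=1 pred=T actual=T -> ctr[1]=3
Ev 6: PC=7 idx=1 pred=T actual=N -> ctr[1]=2
Ev 7: PC=7 idx=1 pred=T actual=T -> ctr[1]=3

Answer: T T T T T T T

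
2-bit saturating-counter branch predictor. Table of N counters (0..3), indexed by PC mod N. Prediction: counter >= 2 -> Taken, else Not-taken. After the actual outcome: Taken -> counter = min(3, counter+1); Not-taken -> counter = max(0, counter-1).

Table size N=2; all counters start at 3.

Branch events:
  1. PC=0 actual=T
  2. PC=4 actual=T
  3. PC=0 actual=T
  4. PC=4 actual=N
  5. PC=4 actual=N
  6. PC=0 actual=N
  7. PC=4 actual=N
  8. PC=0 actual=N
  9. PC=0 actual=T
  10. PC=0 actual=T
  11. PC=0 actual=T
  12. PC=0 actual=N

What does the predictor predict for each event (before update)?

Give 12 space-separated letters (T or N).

Answer: T T T T T N N N N N T T

Derivation:
Ev 1: PC=0 idx=0 pred=T actual=T -> ctr[0]=3
Ev 2: PC=4 idx=0 pred=T actual=T -> ctr[0]=3
Ev 3: PC=0 idx=0 pred=T actual=T -> ctr[0]=3
Ev 4: PC=4 idx=0 pred=T actual=N -> ctr[0]=2
Ev 5: PC=4 idx=0 pred=T actual=N -> ctr[0]=1
Ev 6: PC=0 idx=0 pred=N actual=N -> ctr[0]=0
Ev 7: PC=4 idx=0 pred=N actual=N -> ctr[0]=0
Ev 8: PC=0 idx=0 pred=N actual=N -> ctr[0]=0
Ev 9: PC=0 idx=0 pred=N actual=T -> ctr[0]=1
Ev 10: PC=0 idx=0 pred=N actual=T -> ctr[0]=2
Ev 11: PC=0 idx=0 pred=T actual=T -> ctr[0]=3
Ev 12: PC=0 idx=0 pred=T actual=N -> ctr[0]=2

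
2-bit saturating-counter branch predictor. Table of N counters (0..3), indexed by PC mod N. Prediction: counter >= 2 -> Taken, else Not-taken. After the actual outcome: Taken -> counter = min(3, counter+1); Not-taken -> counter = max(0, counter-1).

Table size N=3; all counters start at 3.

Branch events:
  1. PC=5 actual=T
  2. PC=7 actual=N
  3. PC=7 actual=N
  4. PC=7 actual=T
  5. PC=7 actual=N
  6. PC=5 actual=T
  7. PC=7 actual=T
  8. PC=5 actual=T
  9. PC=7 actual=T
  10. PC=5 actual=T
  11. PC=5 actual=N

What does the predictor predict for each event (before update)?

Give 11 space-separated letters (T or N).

Answer: T T T N T T N T T T T

Derivation:
Ev 1: PC=5 idx=2 pred=T actual=T -> ctr[2]=3
Ev 2: PC=7 idx=1 pred=T actual=N -> ctr[1]=2
Ev 3: PC=7 idx=1 pred=T actual=N -> ctr[1]=1
Ev 4: PC=7 idx=1 pred=N actual=T -> ctr[1]=2
Ev 5: PC=7 idx=1 pred=T actual=N -> ctr[1]=1
Ev 6: PC=5 idx=2 pred=T actual=T -> ctr[2]=3
Ev 7: PC=7 idx=1 pred=N actual=T -> ctr[1]=2
Ev 8: PC=5 idx=2 pred=T actual=T -> ctr[2]=3
Ev 9: PC=7 idx=1 pred=T actual=T -> ctr[1]=3
Ev 10: PC=5 idx=2 pred=T actual=T -> ctr[2]=3
Ev 11: PC=5 idx=2 pred=T actual=N -> ctr[2]=2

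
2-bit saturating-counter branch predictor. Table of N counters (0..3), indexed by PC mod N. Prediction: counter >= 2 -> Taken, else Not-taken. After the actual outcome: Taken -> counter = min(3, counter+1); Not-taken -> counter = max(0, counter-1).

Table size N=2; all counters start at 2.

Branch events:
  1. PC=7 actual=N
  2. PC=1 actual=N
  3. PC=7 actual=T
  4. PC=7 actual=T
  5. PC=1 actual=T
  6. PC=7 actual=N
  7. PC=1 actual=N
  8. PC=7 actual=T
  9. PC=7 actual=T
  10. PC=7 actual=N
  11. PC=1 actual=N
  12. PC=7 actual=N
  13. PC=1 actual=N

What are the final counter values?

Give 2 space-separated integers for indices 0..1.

Ev 1: PC=7 idx=1 pred=T actual=N -> ctr[1]=1
Ev 2: PC=1 idx=1 pred=N actual=N -> ctr[1]=0
Ev 3: PC=7 idx=1 pred=N actual=T -> ctr[1]=1
Ev 4: PC=7 idx=1 pred=N actual=T -> ctr[1]=2
Ev 5: PC=1 idx=1 pred=T actual=T -> ctr[1]=3
Ev 6: PC=7 idx=1 pred=T actual=N -> ctr[1]=2
Ev 7: PC=1 idx=1 pred=T actual=N -> ctr[1]=1
Ev 8: PC=7 idx=1 pred=N actual=T -> ctr[1]=2
Ev 9: PC=7 idx=1 pred=T actual=T -> ctr[1]=3
Ev 10: PC=7 idx=1 pred=T actual=N -> ctr[1]=2
Ev 11: PC=1 idx=1 pred=T actual=N -> ctr[1]=1
Ev 12: PC=7 idx=1 pred=N actual=N -> ctr[1]=0
Ev 13: PC=1 idx=1 pred=N actual=N -> ctr[1]=0

Answer: 2 0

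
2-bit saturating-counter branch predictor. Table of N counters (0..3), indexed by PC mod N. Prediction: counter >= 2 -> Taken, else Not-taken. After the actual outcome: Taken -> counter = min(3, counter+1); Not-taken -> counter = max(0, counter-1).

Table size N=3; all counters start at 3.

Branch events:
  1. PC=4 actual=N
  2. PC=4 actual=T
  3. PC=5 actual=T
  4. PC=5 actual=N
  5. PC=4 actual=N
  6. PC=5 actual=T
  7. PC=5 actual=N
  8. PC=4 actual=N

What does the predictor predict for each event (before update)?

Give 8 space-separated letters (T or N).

Answer: T T T T T T T T

Derivation:
Ev 1: PC=4 idx=1 pred=T actual=N -> ctr[1]=2
Ev 2: PC=4 idx=1 pred=T actual=T -> ctr[1]=3
Ev 3: PC=5 idx=2 pred=T actual=T -> ctr[2]=3
Ev 4: PC=5 idx=2 pred=T actual=N -> ctr[2]=2
Ev 5: PC=4 idx=1 pred=T actual=N -> ctr[1]=2
Ev 6: PC=5 idx=2 pred=T actual=T -> ctr[2]=3
Ev 7: PC=5 idx=2 pred=T actual=N -> ctr[2]=2
Ev 8: PC=4 idx=1 pred=T actual=N -> ctr[1]=1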